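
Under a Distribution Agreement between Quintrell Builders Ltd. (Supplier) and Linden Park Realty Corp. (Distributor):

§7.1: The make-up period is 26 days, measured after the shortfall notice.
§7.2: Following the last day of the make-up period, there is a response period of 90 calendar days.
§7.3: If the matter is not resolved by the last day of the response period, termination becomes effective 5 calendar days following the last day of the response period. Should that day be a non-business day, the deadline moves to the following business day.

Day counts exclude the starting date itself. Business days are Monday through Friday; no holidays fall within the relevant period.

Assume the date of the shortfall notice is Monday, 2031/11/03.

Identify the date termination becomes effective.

The last day of the make-up period: 2031/11/03 + 26 days = 2031/11/29.
Adding 90 calendar days to 2031/11/29 gives 2032/02/27, which is the last day of the response period.
Adding 5 calendar days to 2032/02/27 gives 2032/03/03, which is the date termination becomes effective. 2032/03/03 is a Wednesday, so no roll-forward applies.

2032/03/03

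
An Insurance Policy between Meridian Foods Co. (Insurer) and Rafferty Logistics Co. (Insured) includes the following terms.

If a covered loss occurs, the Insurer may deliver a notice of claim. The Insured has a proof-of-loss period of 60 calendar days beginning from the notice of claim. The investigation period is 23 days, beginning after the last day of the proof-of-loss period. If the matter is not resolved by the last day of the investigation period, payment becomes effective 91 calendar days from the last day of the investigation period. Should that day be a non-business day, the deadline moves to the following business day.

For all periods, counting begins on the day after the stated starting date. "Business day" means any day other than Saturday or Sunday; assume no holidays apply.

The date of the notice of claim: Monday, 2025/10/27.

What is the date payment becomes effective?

2026/04/20

The last day of the proof-of-loss period: 2025/10/27 + 60 days = 2025/12/26.
Adding 23 calendar days to 2025/12/26 gives 2026/01/18, which is the last day of the investigation period.
The date payment becomes effective: 91 calendar days after 2026/01/18 is 2026/04/19. That falls on a Sunday, so it rolls to the next business day, Monday, 2026/04/20.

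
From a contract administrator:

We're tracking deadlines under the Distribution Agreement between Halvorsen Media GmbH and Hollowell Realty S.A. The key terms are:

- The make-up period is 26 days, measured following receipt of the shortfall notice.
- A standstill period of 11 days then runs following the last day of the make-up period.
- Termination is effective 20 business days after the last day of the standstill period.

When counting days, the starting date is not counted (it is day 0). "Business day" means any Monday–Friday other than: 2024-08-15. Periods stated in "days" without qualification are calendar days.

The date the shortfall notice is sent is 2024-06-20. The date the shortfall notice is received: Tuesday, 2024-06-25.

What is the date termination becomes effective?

The last day of the make-up period: 26 calendar days after 2024-06-25 is 2024-07-21.
Adding 11 calendar days to 2024-07-21 gives 2024-08-01, which is the last day of the standstill period.
The date termination becomes effective: 20 business days after Thursday, 2024-08-01, skipping weekends and the listed holiday on Aug 15 — Aug 2, Aug 5, Aug 6, Aug 7, …, Aug 28, Aug 29, Aug 30 — lands on Friday, 2024-08-30.

2024-08-30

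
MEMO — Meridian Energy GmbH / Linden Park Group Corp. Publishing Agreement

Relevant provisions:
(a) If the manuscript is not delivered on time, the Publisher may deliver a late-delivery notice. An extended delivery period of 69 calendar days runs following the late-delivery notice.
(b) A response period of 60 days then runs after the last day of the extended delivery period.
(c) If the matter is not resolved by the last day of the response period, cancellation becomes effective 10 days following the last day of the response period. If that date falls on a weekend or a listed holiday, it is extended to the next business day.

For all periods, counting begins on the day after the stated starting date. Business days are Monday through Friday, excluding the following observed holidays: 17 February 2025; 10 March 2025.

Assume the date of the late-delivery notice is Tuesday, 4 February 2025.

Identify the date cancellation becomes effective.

Adding 69 calendar days to 4 February 2025 gives 14 April 2025, which is the last day of the extended delivery period.
The last day of the response period: 60 calendar days after 14 April 2025 is 13 June 2025.
The date cancellation becomes effective: 10 calendar days after 13 June 2025 is 23 June 2025. 23 June 2025 is a Monday and is not a listed holiday, so no roll-forward applies.

23 June 2025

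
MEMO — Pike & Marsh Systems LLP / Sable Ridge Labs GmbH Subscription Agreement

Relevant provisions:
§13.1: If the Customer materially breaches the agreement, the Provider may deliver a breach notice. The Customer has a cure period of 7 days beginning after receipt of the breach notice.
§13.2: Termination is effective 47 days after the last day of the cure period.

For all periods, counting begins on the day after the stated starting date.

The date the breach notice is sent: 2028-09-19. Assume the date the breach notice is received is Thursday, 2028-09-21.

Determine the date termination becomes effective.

2028-11-14

The last day of the cure period: 2028-09-21 + 7 days = 2028-09-28.
The date termination becomes effective: 2028-09-28 + 47 days = 2028-11-14.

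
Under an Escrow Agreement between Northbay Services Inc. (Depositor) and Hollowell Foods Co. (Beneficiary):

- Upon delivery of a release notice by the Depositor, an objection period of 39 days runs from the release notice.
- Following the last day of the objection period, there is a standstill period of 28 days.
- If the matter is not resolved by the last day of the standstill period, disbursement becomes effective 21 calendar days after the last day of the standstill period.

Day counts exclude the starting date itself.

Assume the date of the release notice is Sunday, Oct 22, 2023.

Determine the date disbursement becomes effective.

The last day of the objection period: 39 calendar days after Oct 22, 2023 is Nov 30, 2023.
The last day of the standstill period: 28 calendar days after Nov 30, 2023 is Dec 28, 2023.
The date disbursement becomes effective: 21 calendar days after Dec 28, 2023 is Jan 18, 2024.

Jan 18, 2024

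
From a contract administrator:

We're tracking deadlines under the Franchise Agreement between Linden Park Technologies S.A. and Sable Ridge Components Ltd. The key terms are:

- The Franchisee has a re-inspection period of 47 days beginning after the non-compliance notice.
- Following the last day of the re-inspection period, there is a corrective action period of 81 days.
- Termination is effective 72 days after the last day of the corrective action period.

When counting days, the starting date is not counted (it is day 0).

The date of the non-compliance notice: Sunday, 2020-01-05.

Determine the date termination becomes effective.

2020-07-23

Adding 47 calendar days to 2020-01-05 gives 2020-02-21, which is the last day of the re-inspection period.
The last day of the corrective action period: 2020-02-21 + 81 days = 2020-05-12.
The date termination becomes effective: 72 calendar days after 2020-05-12 is 2020-07-23.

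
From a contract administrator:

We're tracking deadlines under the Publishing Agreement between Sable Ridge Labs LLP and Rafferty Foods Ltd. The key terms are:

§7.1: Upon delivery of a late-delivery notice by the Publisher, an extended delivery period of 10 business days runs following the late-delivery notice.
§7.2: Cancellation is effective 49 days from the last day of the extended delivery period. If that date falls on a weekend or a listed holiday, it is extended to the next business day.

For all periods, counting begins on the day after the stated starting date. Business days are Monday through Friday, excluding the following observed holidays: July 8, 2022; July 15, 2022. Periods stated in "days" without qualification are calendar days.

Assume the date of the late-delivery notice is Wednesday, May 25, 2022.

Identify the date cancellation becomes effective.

The last day of the extended delivery period: 10 business days after Wednesday, May 25, 2022, skipping weekends — May 26, May 27, May 30, May 31, Jun 1, Jun 2, Jun 3, Jun 6, Jun 7, Jun 8 — lands on Wednesday, June 8, 2022.
The date cancellation becomes effective: June 8, 2022 + 49 days = July 27, 2022. July 27, 2022 is a Wednesday and is not a listed holiday, so no roll-forward applies.

July 27, 2022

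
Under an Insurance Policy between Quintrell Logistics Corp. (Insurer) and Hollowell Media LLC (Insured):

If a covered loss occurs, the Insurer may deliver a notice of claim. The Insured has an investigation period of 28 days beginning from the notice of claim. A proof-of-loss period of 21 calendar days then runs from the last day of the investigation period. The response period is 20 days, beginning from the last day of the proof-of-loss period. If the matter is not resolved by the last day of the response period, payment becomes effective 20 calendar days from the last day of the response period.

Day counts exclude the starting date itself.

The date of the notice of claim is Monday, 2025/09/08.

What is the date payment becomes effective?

Adding 28 calendar days to 2025/09/08 gives 2025/10/06, which is the last day of the investigation period.
Adding 21 calendar days to 2025/10/06 gives 2025/10/27, which is the last day of the proof-of-loss period.
Adding 20 calendar days to 2025/10/27 gives 2025/11/16, which is the last day of the response period.
The date payment becomes effective: 20 calendar days after 2025/11/16 is 2025/12/06.

2025/12/06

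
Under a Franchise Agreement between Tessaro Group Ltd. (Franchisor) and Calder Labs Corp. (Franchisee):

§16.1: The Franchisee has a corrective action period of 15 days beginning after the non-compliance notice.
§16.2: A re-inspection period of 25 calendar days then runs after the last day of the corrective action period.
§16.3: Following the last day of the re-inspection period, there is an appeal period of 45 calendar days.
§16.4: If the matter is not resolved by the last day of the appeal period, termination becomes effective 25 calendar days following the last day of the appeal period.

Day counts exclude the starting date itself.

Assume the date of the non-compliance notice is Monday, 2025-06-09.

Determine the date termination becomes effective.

2025-09-27

The last day of the corrective action period: 15 calendar days after 2025-06-09 is 2025-06-24.
The last day of the re-inspection period: 2025-06-24 + 25 days = 2025-07-19.
Adding 45 calendar days to 2025-07-19 gives 2025-09-02, which is the last day of the appeal period.
The date termination becomes effective: 2025-09-02 + 25 days = 2025-09-27.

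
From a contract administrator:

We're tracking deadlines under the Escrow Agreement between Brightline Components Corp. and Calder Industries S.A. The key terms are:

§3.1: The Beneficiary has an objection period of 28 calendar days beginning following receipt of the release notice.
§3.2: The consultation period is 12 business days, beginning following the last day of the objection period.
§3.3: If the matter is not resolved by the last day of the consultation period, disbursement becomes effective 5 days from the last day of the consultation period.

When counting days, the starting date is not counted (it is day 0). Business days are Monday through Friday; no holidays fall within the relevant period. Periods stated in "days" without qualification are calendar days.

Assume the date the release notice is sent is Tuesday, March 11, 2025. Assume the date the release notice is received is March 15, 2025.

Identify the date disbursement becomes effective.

May 4, 2025

Adding 28 calendar days to March 15, 2025 gives April 12, 2025, which is the last day of the objection period.
The last day of the consultation period: counting 12 business days from Saturday, April 12, 2025 (Apr 14, Apr 15, Apr 16, Apr 17, …, Apr 25, Apr 28, Apr 29, skipping weekends) reaches Tuesday, April 29, 2025.
The date disbursement becomes effective: 5 calendar days after April 29, 2025 is May 4, 2025.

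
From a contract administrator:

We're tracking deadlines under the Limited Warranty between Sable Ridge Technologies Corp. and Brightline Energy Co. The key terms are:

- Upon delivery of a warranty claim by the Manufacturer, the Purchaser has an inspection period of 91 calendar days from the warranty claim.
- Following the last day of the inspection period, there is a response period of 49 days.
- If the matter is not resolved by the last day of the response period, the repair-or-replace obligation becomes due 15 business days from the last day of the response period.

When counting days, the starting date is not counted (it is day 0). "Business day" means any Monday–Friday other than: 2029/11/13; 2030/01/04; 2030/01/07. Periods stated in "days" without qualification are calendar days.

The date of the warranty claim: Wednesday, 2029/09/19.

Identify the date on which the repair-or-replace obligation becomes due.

2030/02/27

Adding 91 calendar days to 2029/09/19 gives 2029/12/19, which is the last day of the inspection period.
Adding 49 calendar days to 2029/12/19 gives 2030/02/06, which is the last day of the response period.
The date on which the repair-or-replace obligation becomes due: counting 15 business days from Wednesday, 2030/02/06 (Feb 7, Feb 8, Feb 11, Feb 12, …, Feb 25, Feb 26, Feb 27, skipping weekends) reaches Wednesday, 2030/02/27.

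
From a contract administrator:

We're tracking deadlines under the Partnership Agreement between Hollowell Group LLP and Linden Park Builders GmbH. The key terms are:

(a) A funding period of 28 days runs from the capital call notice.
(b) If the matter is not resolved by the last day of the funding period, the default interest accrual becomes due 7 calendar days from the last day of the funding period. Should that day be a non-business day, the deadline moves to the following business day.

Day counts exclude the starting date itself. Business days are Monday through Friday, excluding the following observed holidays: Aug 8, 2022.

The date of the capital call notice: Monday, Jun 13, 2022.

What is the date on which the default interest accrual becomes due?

Jul 18, 2022

Adding 28 calendar days to Jun 13, 2022 gives Jul 11, 2022, which is the last day of the funding period.
The date on which the default interest accrual becomes due: 7 calendar days after Jul 11, 2022 is Jul 18, 2022. Jul 18, 2022 is a Monday and is not a listed holiday, so no roll-forward applies.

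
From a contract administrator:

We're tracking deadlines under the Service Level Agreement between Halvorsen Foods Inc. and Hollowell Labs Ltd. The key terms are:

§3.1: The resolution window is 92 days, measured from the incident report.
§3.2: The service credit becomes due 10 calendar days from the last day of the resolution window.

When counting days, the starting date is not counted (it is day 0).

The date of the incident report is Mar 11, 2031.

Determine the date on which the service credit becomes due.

Jun 21, 2031

The last day of the resolution window: Mar 11, 2031 + 92 days = Jun 11, 2031.
The date on which the service credit becomes due: 10 calendar days after Jun 11, 2031 is Jun 21, 2031.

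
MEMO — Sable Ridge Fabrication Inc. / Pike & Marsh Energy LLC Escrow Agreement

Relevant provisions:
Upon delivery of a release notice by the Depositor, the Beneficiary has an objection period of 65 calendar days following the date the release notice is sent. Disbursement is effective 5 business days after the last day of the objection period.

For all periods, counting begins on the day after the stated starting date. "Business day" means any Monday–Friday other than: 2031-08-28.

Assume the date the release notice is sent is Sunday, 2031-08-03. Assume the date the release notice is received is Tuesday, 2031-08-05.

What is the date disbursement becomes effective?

The last day of the objection period: 2031-08-03 + 65 days = 2031-10-07.
The date disbursement becomes effective: 5 business days after Tuesday, 2031-10-07, skipping weekends — Oct 8, Oct 9, Oct 10, Oct 13, Oct 14 — lands on Tuesday, 2031-10-14.

2031-10-14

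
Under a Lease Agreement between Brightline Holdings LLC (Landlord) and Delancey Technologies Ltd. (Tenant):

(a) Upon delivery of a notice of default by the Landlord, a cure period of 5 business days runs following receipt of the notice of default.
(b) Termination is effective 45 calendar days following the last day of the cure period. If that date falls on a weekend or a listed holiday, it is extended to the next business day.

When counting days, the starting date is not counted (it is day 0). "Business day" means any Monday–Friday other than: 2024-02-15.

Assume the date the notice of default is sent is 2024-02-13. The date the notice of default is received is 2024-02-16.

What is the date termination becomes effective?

The last day of the cure period: counting 5 business days from Friday, 2024-02-16 (Feb 19, Feb 20, Feb 21, Feb 22, Feb 23, skipping weekends) reaches Friday, 2024-02-23.
Adding 45 calendar days to 2024-02-23 gives 2024-04-08, which is the date termination becomes effective. 2024-04-08 is a Monday and is not a listed holiday, so no roll-forward applies.

2024-04-08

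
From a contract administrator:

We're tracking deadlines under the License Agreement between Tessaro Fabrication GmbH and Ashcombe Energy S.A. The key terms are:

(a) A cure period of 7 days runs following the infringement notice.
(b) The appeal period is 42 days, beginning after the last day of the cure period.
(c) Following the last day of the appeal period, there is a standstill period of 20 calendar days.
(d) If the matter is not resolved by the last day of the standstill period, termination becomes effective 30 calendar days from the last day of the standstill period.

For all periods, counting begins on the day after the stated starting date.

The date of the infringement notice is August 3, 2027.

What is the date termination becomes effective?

November 10, 2027

The last day of the cure period: August 3, 2027 + 7 days = August 10, 2027.
The last day of the appeal period: 42 calendar days after August 10, 2027 is September 21, 2027.
The last day of the standstill period: 20 calendar days after September 21, 2027 is October 11, 2027.
The date termination becomes effective: October 11, 2027 + 30 days = November 10, 2027.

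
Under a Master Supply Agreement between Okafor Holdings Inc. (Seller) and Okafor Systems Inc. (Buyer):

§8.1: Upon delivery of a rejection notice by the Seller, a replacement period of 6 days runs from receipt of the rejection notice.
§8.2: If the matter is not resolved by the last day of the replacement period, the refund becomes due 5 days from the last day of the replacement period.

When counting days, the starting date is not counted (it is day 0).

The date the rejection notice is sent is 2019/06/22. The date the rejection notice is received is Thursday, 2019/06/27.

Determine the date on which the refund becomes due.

2019/07/08

The last day of the replacement period: 6 calendar days after 2019/06/27 is 2019/07/03.
The date on which the refund becomes due: 2019/07/03 + 5 days = 2019/07/08.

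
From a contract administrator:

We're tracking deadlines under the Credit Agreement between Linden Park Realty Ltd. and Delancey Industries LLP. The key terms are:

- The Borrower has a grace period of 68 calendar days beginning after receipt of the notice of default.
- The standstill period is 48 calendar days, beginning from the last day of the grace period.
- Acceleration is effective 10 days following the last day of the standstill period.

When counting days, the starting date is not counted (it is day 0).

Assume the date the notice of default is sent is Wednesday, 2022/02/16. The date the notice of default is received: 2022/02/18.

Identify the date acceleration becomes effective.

Adding 68 calendar days to 2022/02/18 gives 2022/04/27, which is the last day of the grace period.
Adding 48 calendar days to 2022/04/27 gives 2022/06/14, which is the last day of the standstill period.
Adding 10 calendar days to 2022/06/14 gives 2022/06/24, which is the date acceleration becomes effective.

2022/06/24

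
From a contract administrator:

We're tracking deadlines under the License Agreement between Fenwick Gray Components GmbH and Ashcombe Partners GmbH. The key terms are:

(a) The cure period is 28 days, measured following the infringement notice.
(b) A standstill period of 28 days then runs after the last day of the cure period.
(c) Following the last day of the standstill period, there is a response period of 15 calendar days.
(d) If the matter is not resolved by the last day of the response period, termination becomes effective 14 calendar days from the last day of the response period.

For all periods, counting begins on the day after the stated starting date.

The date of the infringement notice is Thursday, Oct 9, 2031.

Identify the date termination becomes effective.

Jan 2, 2032

The last day of the cure period: 28 calendar days after Oct 9, 2031 is Nov 6, 2031.
The last day of the standstill period: 28 calendar days after Nov 6, 2031 is Dec 4, 2031.
The last day of the response period: 15 calendar days after Dec 4, 2031 is Dec 19, 2031.
The date termination becomes effective: Dec 19, 2031 + 14 days = Jan 2, 2032.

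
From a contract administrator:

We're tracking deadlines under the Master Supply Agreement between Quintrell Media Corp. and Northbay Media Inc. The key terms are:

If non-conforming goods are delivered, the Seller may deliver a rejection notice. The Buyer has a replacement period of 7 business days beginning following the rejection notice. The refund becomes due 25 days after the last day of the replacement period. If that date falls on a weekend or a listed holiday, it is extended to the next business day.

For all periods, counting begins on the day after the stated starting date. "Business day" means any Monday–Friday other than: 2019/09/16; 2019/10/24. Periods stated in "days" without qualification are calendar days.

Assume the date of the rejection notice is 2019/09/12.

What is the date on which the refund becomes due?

2019/10/21

The last day of the replacement period: 7 business days after Thursday, 2019/09/12, skipping weekends and the listed holiday on Sep 16 — Sep 13, Sep 17, Sep 18, Sep 19, Sep 20, Sep 23, Sep 24 — lands on Tuesday, 2019/09/24.
Adding 25 calendar days to 2019/09/24 gives 2019/10/19, which is the date on which the refund becomes due. That falls on a Saturday, so it rolls to the next business day, Monday, 2019/10/21.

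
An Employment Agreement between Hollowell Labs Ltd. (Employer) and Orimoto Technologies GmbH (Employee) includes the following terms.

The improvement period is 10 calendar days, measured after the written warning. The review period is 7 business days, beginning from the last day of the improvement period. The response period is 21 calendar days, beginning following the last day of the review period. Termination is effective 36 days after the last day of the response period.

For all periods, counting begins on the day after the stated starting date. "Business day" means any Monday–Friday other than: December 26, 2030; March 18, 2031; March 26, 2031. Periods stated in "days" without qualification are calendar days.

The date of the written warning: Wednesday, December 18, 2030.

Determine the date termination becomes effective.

The last day of the improvement period: 10 calendar days after December 18, 2030 is December 28, 2030.
From Saturday, December 28, 2030, 7 business days (Dec 30, Dec 31, Jan 1, Jan 2, Jan 3, Jan 6, Jan 7, skipping weekends) brings us to Tuesday, January 7, 2031, which is the last day of the review period.
The last day of the response period: January 7, 2031 + 21 days = January 28, 2031.
The date termination becomes effective: January 28, 2031 + 36 days = March 5, 2031.

March 5, 2031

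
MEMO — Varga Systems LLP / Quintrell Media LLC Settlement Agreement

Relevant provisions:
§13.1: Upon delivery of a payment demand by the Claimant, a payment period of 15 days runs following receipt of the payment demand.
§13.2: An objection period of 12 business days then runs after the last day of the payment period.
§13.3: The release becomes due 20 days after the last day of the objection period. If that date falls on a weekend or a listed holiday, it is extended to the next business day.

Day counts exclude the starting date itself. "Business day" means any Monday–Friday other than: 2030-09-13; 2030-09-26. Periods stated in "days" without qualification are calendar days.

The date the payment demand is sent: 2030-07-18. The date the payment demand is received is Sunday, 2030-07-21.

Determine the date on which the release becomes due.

2030-09-10

The last day of the payment period: 15 calendar days after 2030-07-21 is 2030-08-05.
The last day of the objection period: counting 12 business days from Monday, 2030-08-05 (Aug 6, Aug 7, Aug 8, Aug 9, …, Aug 19, Aug 20, Aug 21, skipping weekends) reaches Wednesday, 2030-08-21.
The date on which the release becomes due: 2030-08-21 + 20 days = 2030-09-10. 2030-09-10 is a Tuesday and is not a listed holiday, so no roll-forward applies.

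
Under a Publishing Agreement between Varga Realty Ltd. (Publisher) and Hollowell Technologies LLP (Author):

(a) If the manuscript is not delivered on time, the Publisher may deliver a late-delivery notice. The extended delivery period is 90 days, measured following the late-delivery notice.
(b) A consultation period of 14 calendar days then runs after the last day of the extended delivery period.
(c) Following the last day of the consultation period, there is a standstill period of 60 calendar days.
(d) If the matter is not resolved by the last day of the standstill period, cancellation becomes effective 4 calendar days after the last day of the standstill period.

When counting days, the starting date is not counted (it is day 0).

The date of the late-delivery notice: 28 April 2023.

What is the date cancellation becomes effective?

13 October 2023

Adding 90 calendar days to 28 April 2023 gives 27 July 2023, which is the last day of the extended delivery period.
Adding 14 calendar days to 27 July 2023 gives 10 August 2023, which is the last day of the consultation period.
Adding 60 calendar days to 10 August 2023 gives 9 October 2023, which is the last day of the standstill period.
Adding 4 calendar days to 9 October 2023 gives 13 October 2023, which is the date cancellation becomes effective.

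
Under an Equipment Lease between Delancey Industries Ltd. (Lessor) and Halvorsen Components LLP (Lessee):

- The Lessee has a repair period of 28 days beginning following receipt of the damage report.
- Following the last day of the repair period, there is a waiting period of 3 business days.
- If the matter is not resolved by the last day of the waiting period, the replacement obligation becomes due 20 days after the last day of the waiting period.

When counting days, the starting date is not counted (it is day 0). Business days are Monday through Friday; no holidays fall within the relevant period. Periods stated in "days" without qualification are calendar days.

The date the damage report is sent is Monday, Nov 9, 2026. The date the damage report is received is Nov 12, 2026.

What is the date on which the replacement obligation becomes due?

Jan 4, 2027

The last day of the repair period: Nov 12, 2026 + 28 days = Dec 10, 2026.
From Thursday, Dec 10, 2026, 3 business days (Dec 11, Dec 14, Dec 15, skipping weekends) brings us to Tuesday, Dec 15, 2026, which is the last day of the waiting period.
Adding 20 calendar days to Dec 15, 2026 gives Jan 4, 2027, which is the date on which the replacement obligation becomes due.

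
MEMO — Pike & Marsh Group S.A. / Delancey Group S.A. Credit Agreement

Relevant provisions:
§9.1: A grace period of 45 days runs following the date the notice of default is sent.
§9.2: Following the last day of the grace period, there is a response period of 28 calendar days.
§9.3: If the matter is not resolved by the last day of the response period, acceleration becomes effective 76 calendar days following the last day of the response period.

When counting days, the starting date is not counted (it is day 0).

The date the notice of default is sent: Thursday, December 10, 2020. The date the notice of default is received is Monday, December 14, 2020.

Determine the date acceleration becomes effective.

Adding 45 calendar days to December 10, 2020 gives January 24, 2021, which is the last day of the grace period.
The last day of the response period: January 24, 2021 + 28 days = February 21, 2021.
The date acceleration becomes effective: 76 calendar days after February 21, 2021 is May 8, 2021.

May 8, 2021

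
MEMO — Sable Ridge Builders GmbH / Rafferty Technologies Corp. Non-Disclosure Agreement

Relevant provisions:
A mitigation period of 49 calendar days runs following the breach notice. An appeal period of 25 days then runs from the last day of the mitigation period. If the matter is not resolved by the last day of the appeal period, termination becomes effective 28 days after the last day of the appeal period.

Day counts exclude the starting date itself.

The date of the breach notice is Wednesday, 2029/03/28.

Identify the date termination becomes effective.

The last day of the mitigation period: 2029/03/28 + 49 days = 2029/05/16.
Adding 25 calendar days to 2029/05/16 gives 2029/06/10, which is the last day of the appeal period.
The date termination becomes effective: 2029/06/10 + 28 days = 2029/07/08.

2029/07/08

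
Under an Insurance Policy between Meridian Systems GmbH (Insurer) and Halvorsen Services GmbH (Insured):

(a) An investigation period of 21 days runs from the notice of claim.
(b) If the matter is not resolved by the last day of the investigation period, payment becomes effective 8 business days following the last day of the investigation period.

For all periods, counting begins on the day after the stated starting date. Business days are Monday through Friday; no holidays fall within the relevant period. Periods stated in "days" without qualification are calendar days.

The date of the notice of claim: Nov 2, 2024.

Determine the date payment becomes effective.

The last day of the investigation period: 21 calendar days after Nov 2, 2024 is Nov 23, 2024.
The date payment becomes effective: 8 business days after Saturday, Nov 23, 2024, skipping weekends — Nov 25, Nov 26, Nov 27, Nov 28, Nov 29, Dec 2, Dec 3, Dec 4 — lands on Wednesday, Dec 4, 2024.

Dec 4, 2024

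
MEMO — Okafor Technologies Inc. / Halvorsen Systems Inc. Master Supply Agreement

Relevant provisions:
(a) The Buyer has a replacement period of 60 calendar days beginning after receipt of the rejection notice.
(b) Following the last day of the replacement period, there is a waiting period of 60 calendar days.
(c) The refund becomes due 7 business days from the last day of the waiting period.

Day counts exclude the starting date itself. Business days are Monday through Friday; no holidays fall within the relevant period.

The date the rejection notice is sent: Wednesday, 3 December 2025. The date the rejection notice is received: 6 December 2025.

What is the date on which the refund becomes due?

14 April 2026

Adding 60 calendar days to 6 December 2025 gives 4 February 2026, which is the last day of the replacement period.
The last day of the waiting period: 60 calendar days after 4 February 2026 is 5 April 2026.
The date on which the refund becomes due: counting 7 business days from Sunday, 5 April 2026 (Apr 6, Apr 7, Apr 8, Apr 9, Apr 10, Apr 13, Apr 14, skipping weekends) reaches Tuesday, 14 April 2026.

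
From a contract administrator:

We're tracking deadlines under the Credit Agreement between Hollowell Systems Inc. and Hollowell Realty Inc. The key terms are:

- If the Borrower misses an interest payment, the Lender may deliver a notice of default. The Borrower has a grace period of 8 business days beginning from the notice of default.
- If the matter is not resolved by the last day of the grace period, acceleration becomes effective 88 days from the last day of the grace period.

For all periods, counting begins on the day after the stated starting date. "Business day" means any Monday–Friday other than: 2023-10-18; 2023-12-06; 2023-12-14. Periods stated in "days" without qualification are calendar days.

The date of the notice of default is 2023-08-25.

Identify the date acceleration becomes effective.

From Friday, 2023-08-25, 8 business days (Aug 28, Aug 29, Aug 30, Aug 31, Sep 1, Sep 4, Sep 5, Sep 6, skipping weekends) brings us to Wednesday, 2023-09-06, which is the last day of the grace period.
The date acceleration becomes effective: 88 calendar days after 2023-09-06 is 2023-12-03.

2023-12-03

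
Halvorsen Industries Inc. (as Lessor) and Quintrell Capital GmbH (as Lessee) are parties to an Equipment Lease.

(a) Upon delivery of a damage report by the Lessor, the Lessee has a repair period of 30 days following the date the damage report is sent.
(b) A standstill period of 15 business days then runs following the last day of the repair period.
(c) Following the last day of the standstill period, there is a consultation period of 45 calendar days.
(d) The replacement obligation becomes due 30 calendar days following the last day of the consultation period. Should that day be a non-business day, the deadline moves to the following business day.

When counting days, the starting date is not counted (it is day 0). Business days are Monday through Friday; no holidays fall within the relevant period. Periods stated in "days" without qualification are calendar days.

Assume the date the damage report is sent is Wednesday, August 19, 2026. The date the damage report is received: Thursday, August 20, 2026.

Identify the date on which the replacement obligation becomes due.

The last day of the repair period: 30 calendar days after August 19, 2026 is September 18, 2026.
The last day of the standstill period: counting 15 business days from Friday, September 18, 2026 (Sep 21, Sep 22, Sep 23, Sep 24, …, Oct 7, Oct 8, Oct 9, skipping weekends) reaches Friday, October 9, 2026.
The last day of the consultation period: October 9, 2026 + 45 days = November 23, 2026.
The date on which the replacement obligation becomes due: 30 calendar days after November 23, 2026 is December 23, 2026. December 23, 2026 is a Wednesday, so no roll-forward applies.

December 23, 2026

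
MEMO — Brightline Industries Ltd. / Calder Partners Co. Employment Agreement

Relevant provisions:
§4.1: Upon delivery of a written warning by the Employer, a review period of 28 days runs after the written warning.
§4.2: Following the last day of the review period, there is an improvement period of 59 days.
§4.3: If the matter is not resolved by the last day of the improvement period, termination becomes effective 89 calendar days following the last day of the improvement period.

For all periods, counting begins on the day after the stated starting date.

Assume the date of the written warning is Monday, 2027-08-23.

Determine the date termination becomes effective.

2028-02-15

The last day of the review period: 28 calendar days after 2027-08-23 is 2027-09-20.
The last day of the improvement period: 2027-09-20 + 59 days = 2027-11-18.
The date termination becomes effective: 2027-11-18 + 89 days = 2028-02-15.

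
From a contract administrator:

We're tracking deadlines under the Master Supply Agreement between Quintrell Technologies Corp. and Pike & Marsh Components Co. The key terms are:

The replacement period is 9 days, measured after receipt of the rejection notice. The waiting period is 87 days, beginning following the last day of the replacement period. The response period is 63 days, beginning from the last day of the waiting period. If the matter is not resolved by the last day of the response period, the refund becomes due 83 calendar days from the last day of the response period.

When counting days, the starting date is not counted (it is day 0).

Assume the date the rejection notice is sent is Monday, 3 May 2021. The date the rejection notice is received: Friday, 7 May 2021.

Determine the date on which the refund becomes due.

The last day of the replacement period: 9 calendar days after 7 May 2021 is 16 May 2021.
The last day of the waiting period: 16 May 2021 + 87 days = 11 August 2021.
Adding 63 calendar days to 11 August 2021 gives 13 October 2021, which is the last day of the response period.
Adding 83 calendar days to 13 October 2021 gives 4 January 2022, which is the date on which the refund becomes due.

4 January 2022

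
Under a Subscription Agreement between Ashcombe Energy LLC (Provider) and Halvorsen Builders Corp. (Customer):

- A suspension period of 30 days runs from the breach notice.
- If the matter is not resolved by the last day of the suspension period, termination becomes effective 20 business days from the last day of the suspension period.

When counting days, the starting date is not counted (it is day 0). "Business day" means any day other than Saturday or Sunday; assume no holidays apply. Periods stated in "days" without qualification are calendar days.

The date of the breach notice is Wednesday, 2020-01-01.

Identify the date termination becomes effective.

2020-02-28

Adding 30 calendar days to 2020-01-01 gives 2020-01-31, which is the last day of the suspension period.
The date termination becomes effective: counting 20 business days from Friday, 2020-01-31 (Feb 3, Feb 4, Feb 5, Feb 6, …, Feb 26, Feb 27, Feb 28, skipping weekends) reaches Friday, 2020-02-28.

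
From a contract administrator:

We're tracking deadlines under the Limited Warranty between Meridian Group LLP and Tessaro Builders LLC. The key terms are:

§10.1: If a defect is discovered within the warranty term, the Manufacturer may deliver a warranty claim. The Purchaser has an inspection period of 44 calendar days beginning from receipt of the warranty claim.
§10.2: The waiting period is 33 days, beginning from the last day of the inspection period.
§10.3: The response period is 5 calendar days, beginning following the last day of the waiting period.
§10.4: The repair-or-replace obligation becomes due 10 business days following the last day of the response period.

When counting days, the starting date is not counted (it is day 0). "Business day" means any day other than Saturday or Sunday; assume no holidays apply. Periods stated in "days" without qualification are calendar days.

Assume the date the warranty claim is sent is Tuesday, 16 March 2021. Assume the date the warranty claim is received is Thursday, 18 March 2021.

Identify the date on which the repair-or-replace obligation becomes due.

The last day of the inspection period: 44 calendar days after 18 March 2021 is 1 May 2021.
The last day of the waiting period: 1 May 2021 + 33 days = 3 June 2021.
The last day of the response period: 3 June 2021 + 5 days = 8 June 2021.
From Tuesday, 8 June 2021, 10 business days (Jun 9, Jun 10, Jun 11, Jun 14, Jun 15, Jun 16, Jun 17, Jun 18, Jun 21, Jun 22, skipping weekends) brings us to Tuesday, 22 June 2021, which is the date on which the repair-or-replace obligation becomes due.

22 June 2021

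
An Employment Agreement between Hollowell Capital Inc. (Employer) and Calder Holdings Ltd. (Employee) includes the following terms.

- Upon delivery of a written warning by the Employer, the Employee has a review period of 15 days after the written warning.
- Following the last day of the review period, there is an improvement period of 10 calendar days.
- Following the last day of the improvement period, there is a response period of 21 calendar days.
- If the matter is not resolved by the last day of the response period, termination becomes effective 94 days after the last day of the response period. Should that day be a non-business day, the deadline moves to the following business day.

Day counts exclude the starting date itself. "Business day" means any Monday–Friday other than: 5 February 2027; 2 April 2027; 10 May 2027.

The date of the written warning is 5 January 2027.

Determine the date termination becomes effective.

Adding 15 calendar days to 5 January 2027 gives 20 January 2027, which is the last day of the review period.
Adding 10 calendar days to 20 January 2027 gives 30 January 2027, which is the last day of the improvement period.
The last day of the response period: 21 calendar days after 30 January 2027 is 20 February 2027.
The date termination becomes effective: 94 calendar days after 20 February 2027 is 25 May 2027. 25 May 2027 is a Tuesday and is not a listed holiday, so no roll-forward applies.

25 May 2027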